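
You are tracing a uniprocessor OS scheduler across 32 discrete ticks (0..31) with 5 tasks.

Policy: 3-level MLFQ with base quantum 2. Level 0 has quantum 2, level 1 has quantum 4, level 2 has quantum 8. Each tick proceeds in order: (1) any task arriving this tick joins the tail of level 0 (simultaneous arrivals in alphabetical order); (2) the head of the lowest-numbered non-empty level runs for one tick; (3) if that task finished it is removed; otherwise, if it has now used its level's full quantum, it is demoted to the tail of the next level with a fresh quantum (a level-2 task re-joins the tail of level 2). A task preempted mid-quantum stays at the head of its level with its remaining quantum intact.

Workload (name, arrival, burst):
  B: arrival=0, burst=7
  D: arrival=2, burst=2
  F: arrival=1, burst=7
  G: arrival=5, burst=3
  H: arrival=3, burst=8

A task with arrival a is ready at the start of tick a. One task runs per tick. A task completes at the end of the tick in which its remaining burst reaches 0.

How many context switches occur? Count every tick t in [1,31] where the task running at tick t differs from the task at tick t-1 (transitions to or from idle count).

context switches = 12

t=0: L0/L1/L2 = B/-/- → run B
t=1: L0/L1/L2 = BF/-/- → run B
t=2: L0/L1/L2 = FD/B/- → run F
t=3: L0/L1/L2 = FDH/B/- → run F
t=4: L0/L1/L2 = DH/BF/- → run D
t=5: L0/L1/L2 = DHG/BF/- → run D
t=6: L0/L1/L2 = HG/BF/- → run H
t=7: L0/L1/L2 = HG/BF/- → run H
t=8: L0/L1/L2 = G/BFH/- → run G
t=9: L0/L1/L2 = G/BFH/- → run G
t=10: L0/L1/L2 = -/BFHG/- → run B
t=11: L0/L1/L2 = -/BFHG/- → run B
t=12: L0/L1/L2 = -/BFHG/- → run B
t=13: L0/L1/L2 = -/BFHG/- → run B
t=14: L0/L1/L2 = -/FHG/B → run F
t=15: L0/L1/L2 = -/FHG/B → run F
t=16: L0/L1/L2 = -/FHG/B → run F
t=17: L0/L1/L2 = -/FHG/B → run F
t=18: L0/L1/L2 = -/HG/BF → run H
t=19: L0/L1/L2 = -/HG/BF → run H
t=20: L0/L1/L2 = -/HG/BF → run H
t=21: L0/L1/L2 = -/HG/BF → run H
t=22: L0/L1/L2 = -/G/BFH → run G
t=23: L0/L1/L2 = -/-/BFH → run B
t=24: L0/L1/L2 = -/-/FH → run F
t=25: L0/L1/L2 = -/-/H → run H
t=26: L0/L1/L2 = -/-/H → run H
t=27: (idle)
t=28: (idle)
t=29: (idle)
t=30: (idle)
t=31: (idle)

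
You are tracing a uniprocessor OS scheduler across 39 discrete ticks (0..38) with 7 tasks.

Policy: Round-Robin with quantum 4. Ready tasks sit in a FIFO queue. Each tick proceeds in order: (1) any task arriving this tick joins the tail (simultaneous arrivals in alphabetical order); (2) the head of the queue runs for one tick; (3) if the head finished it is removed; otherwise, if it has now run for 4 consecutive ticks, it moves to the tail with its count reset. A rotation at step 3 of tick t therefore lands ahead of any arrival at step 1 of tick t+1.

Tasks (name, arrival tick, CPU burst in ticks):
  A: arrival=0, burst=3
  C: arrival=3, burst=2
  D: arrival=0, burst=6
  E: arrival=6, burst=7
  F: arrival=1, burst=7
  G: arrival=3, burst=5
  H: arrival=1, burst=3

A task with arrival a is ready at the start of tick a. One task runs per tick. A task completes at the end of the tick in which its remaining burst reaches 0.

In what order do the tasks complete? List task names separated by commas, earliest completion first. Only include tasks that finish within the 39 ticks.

t=0: queue=[A,D] q_used=0 → run A
t=1: queue=[A,D,F,H] q_used=1 → run A
t=2: queue=[A,D,F,H] q_used=2 → run A
t=3: queue=[D,F,H,C,G] q_used=0 → run D
t=4: queue=[D,F,H,C,G] q_used=1 → run D
t=5: queue=[D,F,H,C,G] q_used=2 → run D
t=6: queue=[D,F,H,C,G,E] q_used=3 → run D
t=7: queue=[F,H,C,G,E,D] q_used=0 → run F
t=8: queue=[F,H,C,G,E,D] q_used=1 → run F
t=9: queue=[F,H,C,G,E,D] q_used=2 → run F
t=10: queue=[F,H,C,G,E,D] q_used=3 → run F
t=11: queue=[H,C,G,E,D,F] q_used=0 → run H
t=12: queue=[H,C,G,E,D,F] q_used=1 → run H
t=13: queue=[H,C,G,E,D,F] q_used=2 → run H
t=14: queue=[C,G,E,D,F] q_used=0 → run C
t=15: queue=[C,G,E,D,F] q_used=1 → run C
t=16: queue=[G,E,D,F] q_used=0 → run G
t=17: queue=[G,E,D,F] q_used=1 → run G
t=18: queue=[G,E,D,F] q_used=2 → run G
t=19: queue=[G,E,D,F] q_used=3 → run G
t=20: queue=[E,D,F,G] q_used=0 → run E
t=21: queue=[E,D,F,G] q_used=1 → run E
t=22: queue=[E,D,F,G] q_used=2 → run E
t=23: queue=[E,D,F,G] q_used=3 → run E
t=24: queue=[D,F,G,E] q_used=0 → run D
t=25: queue=[D,F,G,E] q_used=1 → run D
t=26: queue=[F,G,E] q_used=0 → run F
t=27: queue=[F,G,E] q_used=1 → run F
t=28: queue=[F,G,E] q_used=2 → run F
t=29: queue=[G,E] q_used=0 → run G
t=30: queue=[E] q_used=0 → run E
t=31: queue=[E] q_used=1 → run E
t=32: queue=[E] q_used=2 → run E
t=33: (idle)
t=34: (idle)
t=35: (idle)
t=36: (idle)
t=37: (idle)
t=38: (idle)

completion order = A, H, C, D, F, G, E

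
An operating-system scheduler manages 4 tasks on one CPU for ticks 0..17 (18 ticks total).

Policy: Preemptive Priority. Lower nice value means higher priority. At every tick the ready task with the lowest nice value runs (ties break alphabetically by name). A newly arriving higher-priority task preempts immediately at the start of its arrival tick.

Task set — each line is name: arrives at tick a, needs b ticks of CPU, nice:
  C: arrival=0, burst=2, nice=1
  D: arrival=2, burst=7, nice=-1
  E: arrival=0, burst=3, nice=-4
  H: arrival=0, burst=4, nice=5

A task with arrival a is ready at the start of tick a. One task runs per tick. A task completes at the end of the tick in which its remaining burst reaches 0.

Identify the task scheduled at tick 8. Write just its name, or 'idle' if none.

t=0: ready={C,E,H} → run E
t=1: ready={C,E,H} → run E
t=2: ready={C,D,E,H} → run E
t=3: ready={C,D,H} → run D
t=4: ready={C,D,H} → run D
t=5: ready={C,D,H} → run D
t=6: ready={C,D,H} → run D
t=7: ready={C,D,H} → run D
t=8: ready={C,D,H} → run D
t=9: ready={C,D,H} → run D
t=10: ready={C,H} → run C
t=11: ready={C,H} → run C
t=12: ready={H} → run H
t=13: ready={H} → run H
t=14: ready={H} → run H
t=15: ready={H} → run H
t=16: (idle)
t=17: (idle)

running at tick 8 = D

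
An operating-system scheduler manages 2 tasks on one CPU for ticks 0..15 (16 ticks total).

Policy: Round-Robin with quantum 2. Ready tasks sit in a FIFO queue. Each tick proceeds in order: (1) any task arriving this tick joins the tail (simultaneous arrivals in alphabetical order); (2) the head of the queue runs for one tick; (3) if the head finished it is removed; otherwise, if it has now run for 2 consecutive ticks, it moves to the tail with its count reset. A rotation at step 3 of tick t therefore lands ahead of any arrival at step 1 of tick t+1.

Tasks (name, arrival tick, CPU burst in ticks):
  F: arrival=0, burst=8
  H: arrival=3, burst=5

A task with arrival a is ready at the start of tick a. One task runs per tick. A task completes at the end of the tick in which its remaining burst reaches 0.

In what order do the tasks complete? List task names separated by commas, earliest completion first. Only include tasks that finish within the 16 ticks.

completion order = F, H

t=0: queue=[F] q_used=0 → run F
t=1: queue=[F] q_used=1 → run F
t=2: queue=[F] q_used=0 → run F
t=3: queue=[F,H] q_used=1 → run F
t=4: queue=[H,F] q_used=0 → run H
t=5: queue=[H,F] q_used=1 → run H
t=6: queue=[F,H] q_used=0 → run F
t=7: queue=[F,H] q_used=1 → run F
t=8: queue=[H,F] q_used=0 → run H
t=9: queue=[H,F] q_used=1 → run H
t=10: queue=[F,H] q_used=0 → run F
t=11: queue=[F,H] q_used=1 → run F
t=12: queue=[H] q_used=0 → run H
t=13: (idle)
t=14: (idle)
t=15: (idle)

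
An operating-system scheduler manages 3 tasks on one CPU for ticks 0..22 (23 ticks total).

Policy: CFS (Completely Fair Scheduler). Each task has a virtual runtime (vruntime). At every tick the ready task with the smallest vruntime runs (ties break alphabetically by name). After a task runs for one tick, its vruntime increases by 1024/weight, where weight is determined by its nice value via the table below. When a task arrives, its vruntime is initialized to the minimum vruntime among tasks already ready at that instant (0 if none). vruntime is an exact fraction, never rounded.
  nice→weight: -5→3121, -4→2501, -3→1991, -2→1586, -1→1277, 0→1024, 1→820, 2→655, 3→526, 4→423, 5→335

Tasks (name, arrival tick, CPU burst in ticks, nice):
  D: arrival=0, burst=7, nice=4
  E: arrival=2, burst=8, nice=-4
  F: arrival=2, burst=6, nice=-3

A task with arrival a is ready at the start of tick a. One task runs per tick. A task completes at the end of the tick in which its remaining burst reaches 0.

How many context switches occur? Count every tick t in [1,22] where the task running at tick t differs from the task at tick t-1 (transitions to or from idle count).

context switches = 16

t=0: vr[D=0] → run D
t=1: vr[D=1024/423] → run D
t=2: vr[D=2048/423 E=2048/423 F=2048/423] → run D
t=3: vr[D=1024/141 E=2048/423 F=2048/423] → run E
t=4: vr[D=1024/141 E=5555200/1057923 F=2048/423] → run F
t=5: vr[D=1024/141 E=5555200/1057923 F=4510720/842193] → run E
t=6: vr[D=1024/141 E=5988352/1057923 F=4510720/842193] → run F
t=7: vr[D=1024/141 E=5988352/1057923 F=4943872/842193] → run E
t=8: vr[D=1024/141 E=6421504/1057923 F=4943872/842193] → run F
t=9: vr[D=1024/141 E=6421504/1057923 F=5377024/842193] → run E
t=10: vr[D=1024/141 E=6854656/1057923 F=5377024/842193] → run F
t=11: vr[D=1024/141 E=6854656/1057923 F=5810176/842193] → run E
t=12: vr[D=1024/141 E=7287808/1057923 F=5810176/842193] → run E
t=13: vr[D=1024/141 E=7720960/1057923 F=5810176/842193] → run F
t=14: vr[D=1024/141 E=7720960/1057923 F=6243328/842193] → run D
t=15: vr[D=4096/423 E=7720960/1057923 F=6243328/842193] → run E
t=16: vr[D=4096/423 E=8154112/1057923 F=6243328/842193] → run F
t=17: vr[D=4096/423 E=8154112/1057923] → run E
t=18: vr[D=4096/423] → run D
t=19: vr[D=5120/423] → run D
t=20: vr[D=2048/141] → run D
t=21: (idle)
t=22: (idle)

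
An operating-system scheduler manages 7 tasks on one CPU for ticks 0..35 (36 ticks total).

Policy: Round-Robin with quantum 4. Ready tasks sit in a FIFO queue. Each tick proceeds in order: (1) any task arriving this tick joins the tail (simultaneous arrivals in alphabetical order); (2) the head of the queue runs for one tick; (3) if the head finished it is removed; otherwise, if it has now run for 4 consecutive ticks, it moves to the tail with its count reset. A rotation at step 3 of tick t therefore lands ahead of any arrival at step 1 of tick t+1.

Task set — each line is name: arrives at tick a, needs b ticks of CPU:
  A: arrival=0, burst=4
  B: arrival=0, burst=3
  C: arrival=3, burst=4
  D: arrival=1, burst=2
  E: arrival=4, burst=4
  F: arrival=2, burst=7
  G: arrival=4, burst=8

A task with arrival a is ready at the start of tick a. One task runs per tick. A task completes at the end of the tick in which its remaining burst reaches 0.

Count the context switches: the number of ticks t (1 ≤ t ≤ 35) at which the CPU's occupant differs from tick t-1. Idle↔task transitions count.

context switches = 9

t=0: queue=[A,B] q_used=0 → run A
t=1: queue=[A,B,D] q_used=1 → run A
t=2: queue=[A,B,D,F] q_used=2 → run A
t=3: queue=[A,B,D,F,C] q_used=3 → run A
t=4: queue=[B,D,F,C,E,G] q_used=0 → run B
t=5: queue=[B,D,F,C,E,G] q_used=1 → run B
t=6: queue=[B,D,F,C,E,G] q_used=2 → run B
t=7: queue=[D,F,C,E,G] q_used=0 → run D
t=8: queue=[D,F,C,E,G] q_used=1 → run D
t=9: queue=[F,C,E,G] q_used=0 → run F
t=10: queue=[F,C,E,G] q_used=1 → run F
t=11: queue=[F,C,E,G] q_used=2 → run F
t=12: queue=[F,C,E,G] q_used=3 → run F
t=13: queue=[C,E,G,F] q_used=0 → run C
t=14: queue=[C,E,G,F] q_used=1 → run C
t=15: queue=[C,E,G,F] q_used=2 → run C
t=16: queue=[C,E,G,F] q_used=3 → run C
t=17: queue=[E,G,F] q_used=0 → run E
t=18: queue=[E,G,F] q_used=1 → run E
t=19: queue=[E,G,F] q_used=2 → run E
t=20: queue=[E,G,F] q_used=3 → run E
t=21: queue=[G,F] q_used=0 → run G
t=22: queue=[G,F] q_used=1 → run G
t=23: queue=[G,F] q_used=2 → run G
t=24: queue=[G,F] q_used=3 → run G
t=25: queue=[F,G] q_used=0 → run F
t=26: queue=[F,G] q_used=1 → run F
t=27: queue=[F,G] q_used=2 → run F
t=28: queue=[G] q_used=0 → run G
t=29: queue=[G] q_used=1 → run G
t=30: queue=[G] q_used=2 → run G
t=31: queue=[G] q_used=3 → run G
t=32: (idle)
t=33: (idle)
t=34: (idle)
t=35: (idle)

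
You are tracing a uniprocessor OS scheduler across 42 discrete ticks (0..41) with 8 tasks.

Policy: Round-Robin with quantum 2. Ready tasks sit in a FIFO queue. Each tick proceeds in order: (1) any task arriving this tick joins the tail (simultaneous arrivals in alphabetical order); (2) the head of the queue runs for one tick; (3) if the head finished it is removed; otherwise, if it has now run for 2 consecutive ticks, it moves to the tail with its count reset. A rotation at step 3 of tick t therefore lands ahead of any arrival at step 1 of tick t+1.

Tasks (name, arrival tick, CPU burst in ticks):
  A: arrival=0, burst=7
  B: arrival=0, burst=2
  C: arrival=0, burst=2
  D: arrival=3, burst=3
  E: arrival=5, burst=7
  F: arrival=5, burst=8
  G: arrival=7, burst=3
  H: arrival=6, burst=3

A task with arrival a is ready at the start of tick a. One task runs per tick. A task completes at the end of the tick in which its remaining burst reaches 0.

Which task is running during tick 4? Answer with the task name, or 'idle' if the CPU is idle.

t=0: queue=[A,B,C] q_used=0 → run A
t=1: queue=[A,B,C] q_used=1 → run A
t=2: queue=[B,C,A] q_used=0 → run B
t=3: queue=[B,C,A,D] q_used=1 → run B
t=4: queue=[C,A,D] q_used=0 → run C
t=5: queue=[C,A,D,E,F] q_used=1 → run C
t=6: queue=[A,D,E,F,H] q_used=0 → run A
t=7: queue=[A,D,E,F,H,G] q_used=1 → run A
t=8: queue=[D,E,F,H,G,A] q_used=0 → run D
t=9: queue=[D,E,F,H,G,A] q_used=1 → run D
t=10: queue=[E,F,H,G,A,D] q_used=0 → run E
t=11: queue=[E,F,H,G,A,D] q_used=1 → run E
t=12: queue=[F,H,G,A,D,E] q_used=0 → run F
t=13: queue=[F,H,G,A,D,E] q_used=1 → run F
t=14: queue=[H,G,A,D,E,F] q_used=0 → run H
t=15: queue=[H,G,A,D,E,F] q_used=1 → run H
t=16: queue=[G,A,D,E,F,H] q_used=0 → run G
t=17: queue=[G,A,D,E,F,H] q_used=1 → run G
t=18: queue=[A,D,E,F,H,G] q_used=0 → run A
t=19: queue=[A,D,E,F,H,G] q_used=1 → run A
t=20: queue=[D,E,F,H,G,A] q_used=0 → run D
t=21: queue=[E,F,H,G,A] q_used=0 → run E
t=22: queue=[E,F,H,G,A] q_used=1 → run E
t=23: queue=[F,H,G,A,E] q_used=0 → run F
t=24: queue=[F,H,G,A,E] q_used=1 → run F
t=25: queue=[H,G,A,E,F] q_used=0 → run H
t=26: queue=[G,A,E,F] q_used=0 → run G
t=27: queue=[A,E,F] q_used=0 → run A
t=28: queue=[E,F] q_used=0 → run E
t=29: queue=[E,F] q_used=1 → run E
t=30: queue=[F,E] q_used=0 → run F
t=31: queue=[F,E] q_used=1 → run F
t=32: queue=[E,F] q_used=0 → run E
t=33: queue=[F] q_used=0 → run F
t=34: queue=[F] q_used=1 → run F
t=35: (idle)
t=36: (idle)
t=37: (idle)
t=38: (idle)
t=39: (idle)
t=40: (idle)
t=41: (idle)

running at tick 4 = C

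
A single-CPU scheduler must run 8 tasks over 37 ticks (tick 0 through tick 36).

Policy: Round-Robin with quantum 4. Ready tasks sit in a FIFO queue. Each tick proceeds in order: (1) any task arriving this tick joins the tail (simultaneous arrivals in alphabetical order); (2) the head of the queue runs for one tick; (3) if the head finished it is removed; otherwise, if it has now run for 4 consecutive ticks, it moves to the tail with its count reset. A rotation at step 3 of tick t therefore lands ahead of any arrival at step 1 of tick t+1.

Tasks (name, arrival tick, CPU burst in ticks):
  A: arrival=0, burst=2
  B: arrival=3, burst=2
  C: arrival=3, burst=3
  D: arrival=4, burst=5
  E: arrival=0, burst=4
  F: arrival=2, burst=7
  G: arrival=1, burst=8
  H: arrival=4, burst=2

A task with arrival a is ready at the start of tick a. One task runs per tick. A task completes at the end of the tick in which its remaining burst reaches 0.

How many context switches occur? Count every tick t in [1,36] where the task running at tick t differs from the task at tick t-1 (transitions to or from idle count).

t=0: queue=[A,E] q_used=0 → run A
t=1: queue=[A,E,G] q_used=1 → run A
t=2: queue=[E,G,F] q_used=0 → run E
t=3: queue=[E,G,F,B,C] q_used=1 → run E
t=4: queue=[E,G,F,B,C,D,H] q_used=2 → run E
t=5: queue=[E,G,F,B,C,D,H] q_used=3 → run E
t=6: queue=[G,F,B,C,D,H] q_used=0 → run G
t=7: queue=[G,F,B,C,D,H] q_used=1 → run G
t=8: queue=[G,F,B,C,D,H] q_used=2 → run G
t=9: queue=[G,F,B,C,D,H] q_used=3 → run G
t=10: queue=[F,B,C,D,H,G] q_used=0 → run F
t=11: queue=[F,B,C,D,H,G] q_used=1 → run F
t=12: queue=[F,B,C,D,H,G] q_used=2 → run F
t=13: queue=[F,B,C,D,H,G] q_used=3 → run F
t=14: queue=[B,C,D,H,G,F] q_used=0 → run B
t=15: queue=[B,C,D,H,G,F] q_used=1 → run B
t=16: queue=[C,D,H,G,F] q_used=0 → run C
t=17: queue=[C,D,H,G,F] q_used=1 → run C
t=18: queue=[C,D,H,G,F] q_used=2 → run C
t=19: queue=[D,H,G,F] q_used=0 → run D
t=20: queue=[D,H,G,F] q_used=1 → run D
t=21: queue=[D,H,G,F] q_used=2 → run D
t=22: queue=[D,H,G,F] q_used=3 → run D
t=23: queue=[H,G,F,D] q_used=0 → run H
t=24: queue=[H,G,F,D] q_used=1 → run H
t=25: queue=[G,F,D] q_used=0 → run G
t=26: queue=[G,F,D] q_used=1 → run G
t=27: queue=[G,F,D] q_used=2 → run G
t=28: queue=[G,F,D] q_used=3 → run G
t=29: queue=[F,D] q_used=0 → run F
t=30: queue=[F,D] q_used=1 → run F
t=31: queue=[F,D] q_used=2 → run F
t=32: queue=[D] q_used=0 → run D
t=33: (idle)
t=34: (idle)
t=35: (idle)
t=36: (idle)

context switches = 11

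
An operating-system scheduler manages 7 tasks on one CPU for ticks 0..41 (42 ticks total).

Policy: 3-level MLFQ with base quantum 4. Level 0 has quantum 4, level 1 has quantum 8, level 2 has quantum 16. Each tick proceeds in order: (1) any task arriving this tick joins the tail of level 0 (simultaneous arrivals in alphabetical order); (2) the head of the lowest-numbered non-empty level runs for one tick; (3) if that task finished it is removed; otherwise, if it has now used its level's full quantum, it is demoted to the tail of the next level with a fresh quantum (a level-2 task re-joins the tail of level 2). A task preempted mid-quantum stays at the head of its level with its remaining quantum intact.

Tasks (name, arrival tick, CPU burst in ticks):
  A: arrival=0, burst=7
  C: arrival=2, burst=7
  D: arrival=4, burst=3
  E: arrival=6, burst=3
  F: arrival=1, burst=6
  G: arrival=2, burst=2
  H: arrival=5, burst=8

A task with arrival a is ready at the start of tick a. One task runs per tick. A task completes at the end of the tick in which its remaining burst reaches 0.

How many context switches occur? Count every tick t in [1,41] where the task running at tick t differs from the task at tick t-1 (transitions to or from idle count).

t=0: L0/L1/L2 = A/-/- → run A
t=1: L0/L1/L2 = AF/-/- → run A
t=2: L0/L1/L2 = AFCG/-/- → run A
t=3: L0/L1/L2 = AFCG/-/- → run A
t=4: L0/L1/L2 = FCGD/A/- → run F
t=5: L0/L1/L2 = FCGDH/A/- → run F
t=6: L0/L1/L2 = FCGDHE/A/- → run F
t=7: L0/L1/L2 = FCGDHE/A/- → run F
t=8: L0/L1/L2 = CGDHE/AF/- → run C
t=9: L0/L1/L2 = CGDHE/AF/- → run C
t=10: L0/L1/L2 = CGDHE/AF/- → run C
t=11: L0/L1/L2 = CGDHE/AF/- → run C
t=12: L0/L1/L2 = GDHE/AFC/- → run G
t=13: L0/L1/L2 = GDHE/AFC/- → run G
t=14: L0/L1/L2 = DHE/AFC/- → run D
t=15: L0/L1/L2 = DHE/AFC/- → run D
t=16: L0/L1/L2 = DHE/AFC/- → run D
t=17: L0/L1/L2 = HE/AFC/- → run H
t=18: L0/L1/L2 = HE/AFC/- → run H
t=19: L0/L1/L2 = HE/AFC/- → run H
t=20: L0/L1/L2 = HE/AFC/- → run H
t=21: L0/L1/L2 = E/AFCH/- → run E
t=22: L0/L1/L2 = E/AFCH/- → run E
t=23: L0/L1/L2 = E/AFCH/- → run E
t=24: L0/L1/L2 = -/AFCH/- → run A
t=25: L0/L1/L2 = -/AFCH/- → run A
t=26: L0/L1/L2 = -/AFCH/- → run A
t=27: L0/L1/L2 = -/FCH/- → run F
t=28: L0/L1/L2 = -/FCH/- → run F
t=29: L0/L1/L2 = -/CH/- → run C
t=30: L0/L1/L2 = -/CH/- → run C
t=31: L0/L1/L2 = -/CH/- → run C
t=32: L0/L1/L2 = -/H/- → run H
t=33: L0/L1/L2 = -/H/- → run H
t=34: L0/L1/L2 = -/H/- → run H
t=35: L0/L1/L2 = -/H/- → run H
t=36: (idle)
t=37: (idle)
t=38: (idle)
t=39: (idle)
t=40: (idle)
t=41: (idle)

context switches = 11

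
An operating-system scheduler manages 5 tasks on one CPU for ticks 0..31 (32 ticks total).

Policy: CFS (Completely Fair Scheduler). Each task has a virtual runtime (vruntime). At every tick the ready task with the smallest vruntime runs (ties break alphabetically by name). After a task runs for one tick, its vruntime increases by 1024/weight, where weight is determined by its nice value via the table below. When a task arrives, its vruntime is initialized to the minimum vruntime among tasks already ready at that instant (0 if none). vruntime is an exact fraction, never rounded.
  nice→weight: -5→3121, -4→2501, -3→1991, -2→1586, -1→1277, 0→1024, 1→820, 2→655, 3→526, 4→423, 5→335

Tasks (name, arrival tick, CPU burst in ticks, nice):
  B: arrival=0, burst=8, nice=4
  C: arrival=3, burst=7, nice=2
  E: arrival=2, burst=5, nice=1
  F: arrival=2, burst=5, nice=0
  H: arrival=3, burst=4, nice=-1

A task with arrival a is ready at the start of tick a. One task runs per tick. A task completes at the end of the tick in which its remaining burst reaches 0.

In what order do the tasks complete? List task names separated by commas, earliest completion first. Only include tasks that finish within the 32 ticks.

completion order = H, F, E, C, B

t=0: vr[B=0] → run B
t=1: vr[B=1024/423] → run B
t=2: vr[B=2048/423 E=2048/423 F=2048/423] → run B
t=3: vr[B=1024/141 C=2048/423 E=2048/423 F=2048/423 H=2048/423] → run C
t=4: vr[B=1024/141 C=1774592/277065 E=2048/423 F=2048/423 H=2048/423] → run E
t=5: vr[B=1024/141 C=1774592/277065 E=528128/86715 F=2048/423 H=2048/423] → run F
t=6: vr[B=1024/141 C=1774592/277065 E=528128/86715 F=2471/423 H=2048/423] → run H
t=7: vr[B=1024/141 C=1774592/277065 E=528128/86715 F=2471/423 H=3048448/540171] → run H
t=8: vr[B=1024/141 C=1774592/277065 E=528128/86715 F=2471/423 H=3481600/540171] → run F
t=9: vr[B=1024/141 C=1774592/277065 E=528128/86715 F=2894/423 H=3481600/540171] → run E
t=10: vr[B=1024/141 C=1774592/277065 E=636416/86715 F=2894/423 H=3481600/540171] → run C
t=11: vr[B=1024/141 C=2207744/277065 E=636416/86715 F=2894/423 H=3481600/540171] → run H
t=12: vr[B=1024/141 C=2207744/277065 E=636416/86715 F=2894/423 H=3914752/540171] → run F
t=13: vr[B=1024/141 C=2207744/277065 E=636416/86715 F=3317/423 H=3914752/540171] → run H
t=14: vr[B=1024/141 C=2207744/277065 E=636416/86715 F=3317/423] → run B
t=15: vr[B=4096/423 C=2207744/277065 E=636416/86715 F=3317/423] → run E
t=16: vr[B=4096/423 C=2207744/277065 E=744704/86715 F=3317/423] → run F
t=17: vr[B=4096/423 C=2207744/277065 E=744704/86715 F=3740/423] → run C
t=18: vr[B=4096/423 C=2640896/277065 E=744704/86715 F=3740/423] → run E
t=19: vr[B=4096/423 C=2640896/277065 E=852992/86715 F=3740/423] → run F
t=20: vr[B=4096/423 C=2640896/277065 E=852992/86715] → run C
t=21: vr[B=4096/423 C=3074048/277065 E=852992/86715] → run B
t=22: vr[B=5120/423 C=3074048/277065 E=852992/86715] → run E
t=23: vr[B=5120/423 C=3074048/277065] → run C
t=24: vr[B=5120/423 C=701440/55413] → run B
t=25: vr[B=2048/141 C=701440/55413] → run C
t=26: vr[B=2048/141 C=3940352/277065] → run C
t=27: vr[B=2048/141] → run B
t=28: vr[B=7168/423] → run B
t=29: (idle)
t=30: (idle)
t=31: (idle)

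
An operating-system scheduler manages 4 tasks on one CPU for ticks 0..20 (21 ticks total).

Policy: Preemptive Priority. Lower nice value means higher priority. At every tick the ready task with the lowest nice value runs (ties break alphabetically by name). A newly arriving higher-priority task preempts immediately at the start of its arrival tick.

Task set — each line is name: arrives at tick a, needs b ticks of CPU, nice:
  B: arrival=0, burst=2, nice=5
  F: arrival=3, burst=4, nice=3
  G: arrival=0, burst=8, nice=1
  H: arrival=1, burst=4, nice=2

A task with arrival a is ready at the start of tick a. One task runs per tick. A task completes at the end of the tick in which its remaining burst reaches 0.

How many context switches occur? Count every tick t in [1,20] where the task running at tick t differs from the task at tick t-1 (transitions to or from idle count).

t=0: ready={B,G} → run G
t=1: ready={B,G,H} → run G
t=2: ready={B,G,H} → run G
t=3: ready={B,F,G,H} → run G
t=4: ready={B,F,G,H} → run G
t=5: ready={B,F,G,H} → run G
t=6: ready={B,F,G,H} → run G
t=7: ready={B,F,G,H} → run G
t=8: ready={B,F,H} → run H
t=9: ready={B,F,H} → run H
t=10: ready={B,F,H} → run H
t=11: ready={B,F,H} → run H
t=12: ready={B,F} → run F
t=13: ready={B,F} → run F
t=14: ready={B,F} → run F
t=15: ready={B,F} → run F
t=16: ready={B} → run B
t=17: ready={B} → run B
t=18: (idle)
t=19: (idle)
t=20: (idle)

context switches = 4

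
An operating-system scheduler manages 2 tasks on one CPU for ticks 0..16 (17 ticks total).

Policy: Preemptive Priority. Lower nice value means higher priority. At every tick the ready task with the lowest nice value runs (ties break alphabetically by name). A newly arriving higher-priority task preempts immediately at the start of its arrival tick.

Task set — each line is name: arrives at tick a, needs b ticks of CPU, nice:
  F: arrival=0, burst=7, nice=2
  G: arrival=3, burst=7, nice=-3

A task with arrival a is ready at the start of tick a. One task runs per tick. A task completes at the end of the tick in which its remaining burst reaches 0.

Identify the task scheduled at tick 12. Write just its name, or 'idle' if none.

t=0: ready={F} → run F
t=1: ready={F} → run F
t=2: ready={F} → run F
t=3: ready={F,G} → run G
t=4: ready={F,G} → run G
t=5: ready={F,G} → run G
t=6: ready={F,G} → run G
t=7: ready={F,G} → run G
t=8: ready={F,G} → run G
t=9: ready={F,G} → run G
t=10: ready={F} → run F
t=11: ready={F} → run F
t=12: ready={F} → run F
t=13: ready={F} → run F
t=14: (idle)
t=15: (idle)
t=16: (idle)

running at tick 12 = F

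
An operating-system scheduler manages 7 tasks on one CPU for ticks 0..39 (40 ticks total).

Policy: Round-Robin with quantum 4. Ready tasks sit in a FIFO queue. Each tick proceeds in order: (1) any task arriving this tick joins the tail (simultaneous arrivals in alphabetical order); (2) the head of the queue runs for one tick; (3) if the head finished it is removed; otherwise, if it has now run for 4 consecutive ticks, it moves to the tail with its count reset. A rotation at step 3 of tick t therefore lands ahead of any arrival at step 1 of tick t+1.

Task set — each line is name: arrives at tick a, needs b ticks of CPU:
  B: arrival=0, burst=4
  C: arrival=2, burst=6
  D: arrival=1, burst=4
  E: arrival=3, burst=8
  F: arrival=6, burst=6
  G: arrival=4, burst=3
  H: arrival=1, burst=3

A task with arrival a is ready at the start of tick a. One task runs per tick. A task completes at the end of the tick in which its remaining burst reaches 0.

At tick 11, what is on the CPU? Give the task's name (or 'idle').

running at tick 11 = C

t=0: queue=[B] q_used=0 → run B
t=1: queue=[B,D,H] q_used=1 → run B
t=2: queue=[B,D,H,C] q_used=2 → run B
t=3: queue=[B,D,H,C,E] q_used=3 → run B
t=4: queue=[D,H,C,E,G] q_used=0 → run D
t=5: queue=[D,H,C,E,G] q_used=1 → run D
t=6: queue=[D,H,C,E,G,F] q_used=2 → run D
t=7: queue=[D,H,C,E,G,F] q_used=3 → run D
t=8: queue=[H,C,E,G,F] q_used=0 → run H
t=9: queue=[H,C,E,G,F] q_used=1 → run H
t=10: queue=[H,C,E,G,F] q_used=2 → run H
t=11: queue=[C,E,G,F] q_used=0 → run C
t=12: queue=[C,E,G,F] q_used=1 → run C
t=13: queue=[C,E,G,F] q_used=2 → run C
t=14: queue=[C,E,G,F] q_used=3 → run C
t=15: queue=[E,G,F,C] q_used=0 → run E
t=16: queue=[E,G,F,C] q_used=1 → run E
t=17: queue=[E,G,F,C] q_used=2 → run E
t=18: queue=[E,G,F,C] q_used=3 → run E
t=19: queue=[G,F,C,E] q_used=0 → run G
t=20: queue=[G,F,C,E] q_used=1 → run G
t=21: queue=[G,F,C,E] q_used=2 → run G
t=22: queue=[F,C,E] q_used=0 → run F
t=23: queue=[F,C,E] q_used=1 → run F
t=24: queue=[F,C,E] q_used=2 → run F
t=25: queue=[F,C,E] q_used=3 → run F
t=26: queue=[C,E,F] q_used=0 → run C
t=27: queue=[C,E,F] q_used=1 → run C
t=28: queue=[E,F] q_used=0 → run E
t=29: queue=[E,F] q_used=1 → run E
t=30: queue=[E,F] q_used=2 → run E
t=31: queue=[E,F] q_used=3 → run E
t=32: queue=[F] q_used=0 → run F
t=33: queue=[F] q_used=1 → run F
t=34: (idle)
t=35: (idle)
t=36: (idle)
t=37: (idle)
t=38: (idle)
t=39: (idle)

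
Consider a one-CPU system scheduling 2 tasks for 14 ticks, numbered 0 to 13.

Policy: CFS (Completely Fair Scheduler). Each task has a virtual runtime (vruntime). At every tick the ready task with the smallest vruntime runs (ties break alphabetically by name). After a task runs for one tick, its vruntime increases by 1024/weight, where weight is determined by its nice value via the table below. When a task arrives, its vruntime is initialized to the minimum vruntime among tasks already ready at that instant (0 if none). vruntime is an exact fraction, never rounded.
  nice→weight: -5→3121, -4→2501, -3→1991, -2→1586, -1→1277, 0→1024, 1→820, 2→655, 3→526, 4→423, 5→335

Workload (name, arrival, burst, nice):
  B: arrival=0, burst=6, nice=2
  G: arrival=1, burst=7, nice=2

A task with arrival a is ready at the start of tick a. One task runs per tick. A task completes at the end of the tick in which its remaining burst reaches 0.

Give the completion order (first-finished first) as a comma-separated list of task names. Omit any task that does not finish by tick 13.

completion order = B, G

t=0: vr[B=0] → run B
t=1: vr[B=1024/655 G=1024/655] → run B
t=2: vr[B=2048/655 G=1024/655] → run G
t=3: vr[B=2048/655 G=2048/655] → run B
t=4: vr[B=3072/655 G=2048/655] → run G
t=5: vr[B=3072/655 G=3072/655] → run B
t=6: vr[B=4096/655 G=3072/655] → run G
t=7: vr[B=4096/655 G=4096/655] → run B
t=8: vr[B=1024/131 G=4096/655] → run G
t=9: vr[B=1024/131 G=1024/131] → run B
t=10: vr[G=1024/131] → run G
t=11: vr[G=6144/655] → run G
t=12: vr[G=7168/655] → run G
t=13: (idle)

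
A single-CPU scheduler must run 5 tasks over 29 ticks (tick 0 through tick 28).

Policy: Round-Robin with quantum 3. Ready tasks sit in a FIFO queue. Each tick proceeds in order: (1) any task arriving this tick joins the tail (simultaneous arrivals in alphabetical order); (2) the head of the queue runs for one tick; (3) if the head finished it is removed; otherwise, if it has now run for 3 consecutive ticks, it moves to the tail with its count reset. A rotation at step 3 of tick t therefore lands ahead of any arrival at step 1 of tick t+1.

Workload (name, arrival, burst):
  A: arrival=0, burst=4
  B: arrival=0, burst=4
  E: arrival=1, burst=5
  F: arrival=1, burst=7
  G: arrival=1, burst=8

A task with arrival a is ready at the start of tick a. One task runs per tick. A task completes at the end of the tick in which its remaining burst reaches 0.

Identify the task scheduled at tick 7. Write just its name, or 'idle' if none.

t=0: queue=[A,B] q_used=0 → run A
t=1: queue=[A,B,E,F,G] q_used=1 → run A
t=2: queue=[A,B,E,F,G] q_used=2 → run A
t=3: queue=[B,E,F,G,A] q_used=0 → run B
t=4: queue=[B,E,F,G,A] q_used=1 → run B
t=5: queue=[B,E,F,G,A] q_used=2 → run B
t=6: queue=[E,F,G,A,B] q_used=0 → run E
t=7: queue=[E,F,G,A,B] q_used=1 → run E
t=8: queue=[E,F,G,A,B] q_used=2 → run E
t=9: queue=[F,G,A,B,E] q_used=0 → run F
t=10: queue=[F,G,A,B,E] q_used=1 → run F
t=11: queue=[F,G,A,B,E] q_used=2 → run F
t=12: queue=[G,A,B,E,F] q_used=0 → run G
t=13: queue=[G,A,B,E,F] q_used=1 → run G
t=14: queue=[G,A,B,E,F] q_used=2 → run G
t=15: queue=[A,B,E,F,G] q_used=0 → run A
t=16: queue=[B,E,F,G] q_used=0 → run B
t=17: queue=[E,F,G] q_used=0 → run E
t=18: queue=[E,F,G] q_used=1 → run E
t=19: queue=[F,G] q_used=0 → run F
t=20: queue=[F,G] q_used=1 → run F
t=21: queue=[F,G] q_used=2 → run F
t=22: queue=[G,F] q_used=0 → run G
t=23: queue=[G,F] q_used=1 → run G
t=24: queue=[G,F] q_used=2 → run G
t=25: queue=[F,G] q_used=0 → run F
t=26: queue=[G] q_used=0 → run G
t=27: queue=[G] q_used=1 → run G
t=28: (idle)

running at tick 7 = E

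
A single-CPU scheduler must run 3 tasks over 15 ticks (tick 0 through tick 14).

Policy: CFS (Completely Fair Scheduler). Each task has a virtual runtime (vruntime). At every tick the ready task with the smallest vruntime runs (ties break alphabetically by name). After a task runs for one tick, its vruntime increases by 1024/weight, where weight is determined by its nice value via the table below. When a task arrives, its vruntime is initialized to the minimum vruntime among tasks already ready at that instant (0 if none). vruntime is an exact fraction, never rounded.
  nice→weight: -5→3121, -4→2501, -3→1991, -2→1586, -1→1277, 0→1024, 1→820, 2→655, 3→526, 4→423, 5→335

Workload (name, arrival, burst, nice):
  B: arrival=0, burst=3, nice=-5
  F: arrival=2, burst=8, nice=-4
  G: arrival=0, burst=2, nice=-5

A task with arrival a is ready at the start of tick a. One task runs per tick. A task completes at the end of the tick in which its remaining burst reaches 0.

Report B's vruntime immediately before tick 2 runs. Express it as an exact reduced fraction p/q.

t=0: vr[B=0 G=0] → run B
t=1: vr[B=1024/3121 G=0] → run G
t=2: vr[B=1024/3121 F=1024/3121 G=1024/3121] → run B
t=3: vr[B=2048/3121 F=1024/3121 G=1024/3121] → run F
t=4: vr[B=2048/3121 F=5756928/7805621 G=1024/3121] → run G
t=5: vr[B=2048/3121 F=5756928/7805621] → run B
t=6: vr[F=5756928/7805621] → run F
t=7: vr[F=8952832/7805621] → run F
t=8: vr[F=12148736/7805621] → run F
t=9: vr[F=15344640/7805621] → run F
t=10: vr[F=18540544/7805621] → run F
t=11: vr[F=21736448/7805621] → run F
t=12: vr[F=24932352/7805621] → run F
t=13: (idle)
t=14: (idle)

vruntime(B, start of tick 2) = 1024/3121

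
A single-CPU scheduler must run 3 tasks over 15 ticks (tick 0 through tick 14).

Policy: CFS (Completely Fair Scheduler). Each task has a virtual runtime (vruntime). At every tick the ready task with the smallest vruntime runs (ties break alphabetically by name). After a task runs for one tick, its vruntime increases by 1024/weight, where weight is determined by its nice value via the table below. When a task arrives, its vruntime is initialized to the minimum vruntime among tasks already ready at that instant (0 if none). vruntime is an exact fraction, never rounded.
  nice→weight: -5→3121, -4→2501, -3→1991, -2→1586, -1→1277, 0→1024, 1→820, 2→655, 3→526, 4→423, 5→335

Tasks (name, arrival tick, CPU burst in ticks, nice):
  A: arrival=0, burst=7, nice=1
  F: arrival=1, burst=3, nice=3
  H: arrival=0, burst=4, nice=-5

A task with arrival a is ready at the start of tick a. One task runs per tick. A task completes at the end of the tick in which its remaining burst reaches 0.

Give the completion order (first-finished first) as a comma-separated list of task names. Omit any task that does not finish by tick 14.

completion order = H, F, A

t=0: vr[A=0 H=0] → run A
t=1: vr[A=256/205 F=0 H=0] → run F
t=2: vr[A=256/205 F=512/263 H=0] → run H
t=3: vr[A=256/205 F=512/263 H=1024/3121] → run H
t=4: vr[A=256/205 F=512/263 H=2048/3121] → run H
t=5: vr[A=256/205 F=512/263 H=3072/3121] → run H
t=6: vr[A=256/205 F=512/263] → run A
t=7: vr[A=512/205 F=512/263] → run F
t=8: vr[A=512/205 F=1024/263] → run A
t=9: vr[A=768/205 F=1024/263] → run A
t=10: vr[A=1024/205 F=1024/263] → run F
t=11: vr[A=1024/205] → run A
t=12: vr[A=256/41] → run A
t=13: vr[A=1536/205] → run A
t=14: (idle)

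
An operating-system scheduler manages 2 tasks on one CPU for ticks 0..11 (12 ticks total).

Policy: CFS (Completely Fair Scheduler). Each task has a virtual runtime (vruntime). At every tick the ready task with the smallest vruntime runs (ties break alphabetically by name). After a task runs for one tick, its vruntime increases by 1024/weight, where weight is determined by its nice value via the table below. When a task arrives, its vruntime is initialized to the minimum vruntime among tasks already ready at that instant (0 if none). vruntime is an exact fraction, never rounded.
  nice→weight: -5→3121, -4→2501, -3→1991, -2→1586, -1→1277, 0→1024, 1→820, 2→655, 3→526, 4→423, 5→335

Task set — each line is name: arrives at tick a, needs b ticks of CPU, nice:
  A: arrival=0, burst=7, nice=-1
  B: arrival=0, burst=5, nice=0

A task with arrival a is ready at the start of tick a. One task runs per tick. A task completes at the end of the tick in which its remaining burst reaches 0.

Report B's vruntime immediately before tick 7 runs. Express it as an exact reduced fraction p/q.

vruntime(B, start of tick 7) = 3/1

t=0: vr[A=0 B=0] → run A
t=1: vr[A=1024/1277 B=0] → run B
t=2: vr[A=1024/1277 B=1] → run A
t=3: vr[A=2048/1277 B=1] → run B
t=4: vr[A=2048/1277 B=2] → run A
t=5: vr[A=3072/1277 B=2] → run B
t=6: vr[A=3072/1277 B=3] → run A
t=7: vr[A=4096/1277 B=3] → run B
t=8: vr[A=4096/1277 B=4] → run A
t=9: vr[A=5120/1277 B=4] → run B
t=10: vr[A=5120/1277] → run A
t=11: vr[A=6144/1277] → run A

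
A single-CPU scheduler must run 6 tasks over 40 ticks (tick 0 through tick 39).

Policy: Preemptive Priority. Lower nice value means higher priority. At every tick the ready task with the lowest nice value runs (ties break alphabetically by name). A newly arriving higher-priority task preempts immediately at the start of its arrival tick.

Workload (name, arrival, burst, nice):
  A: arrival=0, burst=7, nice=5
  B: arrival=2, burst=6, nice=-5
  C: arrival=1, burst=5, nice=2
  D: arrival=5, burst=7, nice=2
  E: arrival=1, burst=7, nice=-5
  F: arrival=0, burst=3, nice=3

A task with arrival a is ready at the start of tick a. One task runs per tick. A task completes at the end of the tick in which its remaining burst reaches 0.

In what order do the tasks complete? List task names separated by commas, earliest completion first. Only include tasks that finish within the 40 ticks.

completion order = B, E, C, D, F, A

t=0: ready={A,F} → run F
t=1: ready={A,C,E,F} → run E
t=2: ready={A,B,C,E,F} → run B
t=3: ready={A,B,C,E,F} → run B
t=4: ready={A,B,C,E,F} → run B
t=5: ready={A,B,C,D,E,F} → run B
t=6: ready={A,B,C,D,E,F} → run B
t=7: ready={A,B,C,D,E,F} → run B
t=8: ready={A,C,D,E,F} → run E
t=9: ready={A,C,D,E,F} → run E
t=10: ready={A,C,D,E,F} → run E
t=11: ready={A,C,D,E,F} → run E
t=12: ready={A,C,D,E,F} → run E
t=13: ready={A,C,D,E,F} → run E
t=14: ready={A,C,D,F} → run C
t=15: ready={A,C,D,F} → run C
t=16: ready={A,C,D,F} → run C
t=17: ready={A,C,D,F} → run C
t=18: ready={A,C,D,F} → run C
t=19: ready={A,D,F} → run D
t=20: ready={A,D,F} → run D
t=21: ready={A,D,F} → run D
t=22: ready={A,D,F} → run D
t=23: ready={A,D,F} → run D
t=24: ready={A,D,F} → run D
t=25: ready={A,D,F} → run D
t=26: ready={A,F} → run F
t=27: ready={A,F} → run F
t=28: ready={A} → run A
t=29: ready={A} → run A
t=30: ready={A} → run A
t=31: ready={A} → run A
t=32: ready={A} → run A
t=33: ready={A} → run A
t=34: ready={A} → run A
t=35: (idle)
t=36: (idle)
t=37: (idle)
t=38: (idle)
t=39: (idle)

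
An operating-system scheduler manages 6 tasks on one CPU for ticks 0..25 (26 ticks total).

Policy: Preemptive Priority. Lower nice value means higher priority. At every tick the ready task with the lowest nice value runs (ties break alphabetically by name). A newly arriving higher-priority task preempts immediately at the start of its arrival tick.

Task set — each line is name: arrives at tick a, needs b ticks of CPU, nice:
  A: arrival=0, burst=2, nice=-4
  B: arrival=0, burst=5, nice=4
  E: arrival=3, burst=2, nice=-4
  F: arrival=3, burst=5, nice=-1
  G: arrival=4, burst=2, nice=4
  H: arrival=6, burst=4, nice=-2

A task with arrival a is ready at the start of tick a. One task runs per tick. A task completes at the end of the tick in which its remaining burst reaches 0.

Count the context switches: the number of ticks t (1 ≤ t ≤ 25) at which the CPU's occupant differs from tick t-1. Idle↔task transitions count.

t=0: ready={A,B} → run A
t=1: ready={A,B} → run A
t=2: ready={B} → run B
t=3: ready={B,E,F} → run E
t=4: ready={B,E,F,G} → run E
t=5: ready={B,F,G} → run F
t=6: ready={B,F,G,H} → run H
t=7: ready={B,F,G,H} → run H
t=8: ready={B,F,G,H} → run H
t=9: ready={B,F,G,H} → run H
t=10: ready={B,F,G} → run F
t=11: ready={B,F,G} → run F
t=12: ready={B,F,G} → run F
t=13: ready={B,F,G} → run F
t=14: ready={B,G} → run B
t=15: ready={B,G} → run B
t=16: ready={B,G} → run B
t=17: ready={B,G} → run B
t=18: ready={G} → run G
t=19: ready={G} → run G
t=20: (idle)
t=21: (idle)
t=22: (idle)
t=23: (idle)
t=24: (idle)
t=25: (idle)

context switches = 8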